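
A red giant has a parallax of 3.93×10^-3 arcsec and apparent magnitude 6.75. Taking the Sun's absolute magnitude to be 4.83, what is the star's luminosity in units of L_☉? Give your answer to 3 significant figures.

d = 1/p = 1/3.93×10^-3″ = 254.5 pc
M = m − 5 log₁₀ d + 5 = 6.75 − 5·2.4056 + 5 = -0.278
M − M_☉ = -0.278 − 4.83 = -5.108
L/L_☉ = 10^(−0.4 × -5.108) = 110.5

L/L_☉ ≈ 110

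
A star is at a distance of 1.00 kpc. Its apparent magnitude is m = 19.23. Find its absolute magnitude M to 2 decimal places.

d = 1.00 kpc = 1000 pc
5 log₁₀(d/10 pc) = 5 log₁₀(1000) − 5 = 10.000
M = m − 5 log₁₀(d/10) = 19.23 − 10.000 = 9.230

M ≈ 9.23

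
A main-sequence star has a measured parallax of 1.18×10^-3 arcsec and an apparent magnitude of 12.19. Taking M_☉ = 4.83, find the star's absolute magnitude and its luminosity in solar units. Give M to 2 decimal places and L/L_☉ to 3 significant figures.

M ≈ 2.55; L/L_☉ ≈ 8.17

d = 1/p = 1/1.18×10^-3″ = 847.5 pc
M = m − 5 log₁₀ d + 5 = 12.19 − 5·2.9281 + 5 = 2.549
M − M_☉ = 2.549 − 4.83 = -2.281
L/L_☉ = 10^(−0.4 × -2.281) = 8.170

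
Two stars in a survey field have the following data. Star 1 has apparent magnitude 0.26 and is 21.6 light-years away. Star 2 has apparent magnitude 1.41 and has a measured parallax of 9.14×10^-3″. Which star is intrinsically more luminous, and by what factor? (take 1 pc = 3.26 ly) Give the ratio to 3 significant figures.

Star 1: d = 21.6 ly / 3.26 = 6.626 pc
Star 1: M = m − 5 log₁₀ d + 5 = 0.26 − 5·0.8212 + 5 = 1.154
Star 2: d = 1/p = 1/9.14×10^-3″ = 109.4 pc
Star 2: M = m − 5 log₁₀ d + 5 = 1.41 − 5·2.0391 + 5 = -3.785
ΔM = M_1 − M_2 = 1.154 − (-3.785) = 4.939; smaller M is more luminous → Star 2.
L ratio = 10^(0.4 |ΔM|) = 10^1.976 = 94.54

Star 2 is more luminous, by a factor of 94.5.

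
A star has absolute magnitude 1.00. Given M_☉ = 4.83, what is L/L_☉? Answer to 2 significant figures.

L/L_☉ ≈ 34

M − M_☉ = 1.00 − 4.83 = -3.830
L/L_☉ = 10^(−0.4 (M − M_☉)) = 10^1.532 = 34.04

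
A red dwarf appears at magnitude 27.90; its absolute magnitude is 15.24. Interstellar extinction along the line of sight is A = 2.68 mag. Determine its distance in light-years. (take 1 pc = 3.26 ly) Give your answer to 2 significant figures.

m − M = 5 log₁₀(d/10 pc) + A  ⇒  27.90 − (15.24) − 2.68 = 5 log₁₀(d/10)
9.980 = 5 log₁₀(d/10)
log₁₀ d = (m − M − A)/5 + 1 = 2.9960
d = 10^2.9960 = 990.8 pc
= 3230 ly

d ≈ 3200 ly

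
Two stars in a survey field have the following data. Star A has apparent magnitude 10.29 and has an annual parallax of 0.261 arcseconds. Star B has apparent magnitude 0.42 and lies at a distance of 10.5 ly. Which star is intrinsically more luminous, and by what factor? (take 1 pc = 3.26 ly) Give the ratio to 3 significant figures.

Star A: d = 1/p = 1/0.261″ = 3.831 pc
Star A: M = m − 5 log₁₀ d + 5 = 10.29 − 5·0.5834 + 5 = 12.373
Star B: d = 10.5 ly / 3.26 = 3.221 pc
Star B: M = m − 5 log₁₀ d + 5 = 0.42 − 5·0.5080 + 5 = 2.880
ΔM = M_A − M_B = 12.373 − (2.880) = 9.493; smaller M is more luminous → Star B.
L ratio = 10^(0.4 |ΔM|) = 10^3.797 = 6269

Star B is more luminous, by a factor of 6270.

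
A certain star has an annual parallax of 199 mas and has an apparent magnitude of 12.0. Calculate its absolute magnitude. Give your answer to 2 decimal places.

p = 199 mas = 0.199″ → d = 1/p = 5.025 pc
5 log₁₀(d/10 pc) = 5 log₁₀(5.025) − 5 = -1.494
M = m − 5 log₁₀(d/10) = 12.0 + 1.494 = 13.494

M ≈ 13.49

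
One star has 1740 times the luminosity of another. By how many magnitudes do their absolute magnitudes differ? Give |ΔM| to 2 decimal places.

|ΔM| ≈ 8.10

Pogson: ΔM = −2.5 log₁₀(ratio) = −2.5 log₁₀(1740) = −2.5 × 3.2405 = -8.101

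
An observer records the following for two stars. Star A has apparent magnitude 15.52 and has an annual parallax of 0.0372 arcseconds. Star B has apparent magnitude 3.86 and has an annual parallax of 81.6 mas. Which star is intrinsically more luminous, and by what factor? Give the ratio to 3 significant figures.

Star B is more luminous, by a factor of 9590.

Star A: d = 1/p = 1/0.0372″ = 26.88 pc
Star A: M = m − 5 log₁₀ d + 5 = 15.52 − 5·1.4295 + 5 = 13.373
Star B: p = 81.6 mas = 0.0816″ → d = 1/p = 12.25 pc
Star B: M = m − 5 log₁₀ d + 5 = 3.86 − 5·1.0883 + 5 = 3.418
ΔM = M_A − M_B = 13.373 − (3.418) = 9.954; smaller M is more luminous → Star B.
L ratio = 10^(0.4 |ΔM|) = 10^3.982 = 9588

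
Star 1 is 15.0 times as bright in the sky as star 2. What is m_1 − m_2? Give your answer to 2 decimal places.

m_1 − m_2 ≈ -2.94

Pogson: Δm = −2.5 log₁₀(ratio) = −2.5 log₁₀(15.0) = −2.5 × 1.1761 = -2.940
Star 1 is brighter, so it has the smaller magnitude: the difference is negative.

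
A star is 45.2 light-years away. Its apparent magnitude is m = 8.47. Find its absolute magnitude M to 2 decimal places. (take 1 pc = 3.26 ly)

M ≈ 7.76

d = 45.2 ly / 3.26 = 13.87 pc
5 log₁₀(d/10 pc) = 5 log₁₀(13.87) − 5 = 0.710
M = m − 5 log₁₀(d/10) = 8.47 − 0.710 = 7.760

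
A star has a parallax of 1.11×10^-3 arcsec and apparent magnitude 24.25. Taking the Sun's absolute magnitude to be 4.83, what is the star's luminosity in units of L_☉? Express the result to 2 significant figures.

d = 1/p = 1/1.11×10^-3″ = 900.9 pc
M = m − 5 log₁₀ d + 5 = 24.25 − 5·2.9547 + 5 = 14.477
M − M_☉ = 14.477 − 4.83 = 9.647
L/L_☉ = 10^(−0.4 × 9.647) = 1.385×10^-4

L/L_☉ ≈ 1.4×10^-4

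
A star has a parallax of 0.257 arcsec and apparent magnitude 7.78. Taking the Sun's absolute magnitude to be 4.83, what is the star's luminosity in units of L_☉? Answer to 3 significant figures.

L/L_☉ ≈ 0.0100

d = 1/p = 1/0.257″ = 3.891 pc
M = m − 5 log₁₀ d + 5 = 7.78 − 5·0.5901 + 5 = 9.830
M − M_☉ = 9.830 − 4.83 = 5.000
L/L_☉ = 10^(−0.4 × 5.000) = 0.01000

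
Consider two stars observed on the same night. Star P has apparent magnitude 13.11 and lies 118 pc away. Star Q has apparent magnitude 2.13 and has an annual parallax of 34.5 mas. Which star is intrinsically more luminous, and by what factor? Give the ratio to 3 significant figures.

Star Q is more luminous, by a factor of 1490.

Star P: M = m − 5 log₁₀ d + 5 = 13.11 − 5·2.0719 + 5 = 7.751
Star Q: p = 34.5 mas = 0.0345″ → d = 1/p = 28.99 pc
Star Q: M = m − 5 log₁₀ d + 5 = 2.13 − 5·1.4622 + 5 = -0.181
ΔM = M_P − M_Q = 7.751 − (-0.181) = 7.931; smaller M is more luminous → Star Q.
L ratio = 10^(0.4 |ΔM|) = 10^3.173 = 1488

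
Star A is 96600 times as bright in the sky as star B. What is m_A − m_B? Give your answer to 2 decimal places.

m_A − m_B ≈ -12.46

Pogson: Δm = −2.5 log₁₀(ratio) = −2.5 log₁₀(96600) = −2.5 × 4.9850 = -12.462
Star A is brighter, so it has the smaller magnitude: the difference is negative.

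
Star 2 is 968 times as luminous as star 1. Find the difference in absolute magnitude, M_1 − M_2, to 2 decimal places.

M_1 − M_2 ≈ 7.46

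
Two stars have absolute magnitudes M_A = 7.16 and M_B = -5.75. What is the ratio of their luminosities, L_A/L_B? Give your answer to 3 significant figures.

L_A/L_B ≈ 6.85×10^-6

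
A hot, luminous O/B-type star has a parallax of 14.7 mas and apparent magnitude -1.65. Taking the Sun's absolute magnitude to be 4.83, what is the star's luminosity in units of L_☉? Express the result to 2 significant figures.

d = 1/p = 1000/14.7 mas = 68.03 pc
M = m − 5 log₁₀ d + 5 = -1.65 − 5·1.8327 + 5 = -5.813
M − M_☉ = -5.813 − 4.83 = -10.643
L/L_☉ = 10^(−0.4 × -10.643) = 18090

L/L_☉ ≈ 18000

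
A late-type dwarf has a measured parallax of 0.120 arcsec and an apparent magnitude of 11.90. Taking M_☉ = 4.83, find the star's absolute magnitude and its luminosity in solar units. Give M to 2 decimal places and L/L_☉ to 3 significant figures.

M ≈ 12.30; L/L_☉ ≈ 1.03×10^-3

d = 1/p = 1/0.120″ = 8.333 pc
M = m − 5 log₁₀ d + 5 = 11.90 − 5·0.9208 + 5 = 12.296
M − M_☉ = 12.296 − 4.83 = 7.466
L/L_☉ = 10^(−0.4 × 7.466) = 1.032×10^-3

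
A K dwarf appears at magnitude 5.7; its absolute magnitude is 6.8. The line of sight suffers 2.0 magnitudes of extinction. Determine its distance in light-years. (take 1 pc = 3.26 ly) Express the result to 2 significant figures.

m − M = 5 log₁₀(d/10 pc) + A  ⇒  5.7 − (6.8) − 2.0 = 5 log₁₀(d/10)
-3.100 = 5 log₁₀(d/10)
log₁₀ d = (m − M − A)/5 + 1 = 0.3800
d = 10^0.3800 = 2.399 pc
= 7.820 ly

d ≈ 7.8 ly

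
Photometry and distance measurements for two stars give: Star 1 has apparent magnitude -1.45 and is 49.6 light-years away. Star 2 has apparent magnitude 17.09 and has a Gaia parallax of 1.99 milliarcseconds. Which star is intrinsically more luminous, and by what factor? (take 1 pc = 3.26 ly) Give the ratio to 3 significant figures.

Star 1 is more luminous, by a factor of 23900.

Star 1: d = 49.6 ly / 3.26 = 15.21 pc
Star 1: M = m − 5 log₁₀ d + 5 = -1.45 − 5·1.1823 + 5 = -2.361
Star 2: p = 1.99 mas = 1.99×10^-3″ → d = 1/p = 502.5 pc
Star 2: M = m − 5 log₁₀ d + 5 = 17.09 − 5·2.7011 + 5 = 8.584
ΔM = M_1 − M_2 = -2.361 − (8.584) = -10.946; smaller M is more luminous → Star 1.
L ratio = 10^(0.4 |ΔM|) = 10^4.378 = 23890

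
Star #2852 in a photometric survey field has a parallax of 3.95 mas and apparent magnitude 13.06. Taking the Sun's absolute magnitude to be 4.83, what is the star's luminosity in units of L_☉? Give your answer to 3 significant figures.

L/L_☉ ≈ 0.327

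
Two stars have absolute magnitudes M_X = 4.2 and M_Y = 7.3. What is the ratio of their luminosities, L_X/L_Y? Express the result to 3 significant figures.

L_X/L_Y ≈ 17.4

ΔM = M_X − M_Y = -3.1
L_X/L_Y = 10^(−0.4 ΔM) = 10^1.240 = 17.38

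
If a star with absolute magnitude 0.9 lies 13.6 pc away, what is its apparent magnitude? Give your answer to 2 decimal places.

m = M + 5 log₁₀ d − 5 = 0.9 + 5·1.1335 − 5 = 1.568

m ≈ 1.57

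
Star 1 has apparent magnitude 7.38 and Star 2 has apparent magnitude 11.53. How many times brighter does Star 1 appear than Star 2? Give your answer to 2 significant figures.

46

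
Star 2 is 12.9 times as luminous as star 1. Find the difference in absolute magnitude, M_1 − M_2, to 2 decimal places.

M_1 − M_2 ≈ 2.78

Pogson: ΔM = −2.5 log₁₀(ratio) = −2.5 log₁₀(12.9) = −2.5 × 1.1106 = -2.776
Star 2 is brighter so has the smaller magnitude: M_1 − M_2 is positive.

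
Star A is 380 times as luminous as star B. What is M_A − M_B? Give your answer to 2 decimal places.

Pogson: ΔM = −2.5 log₁₀(ratio) = −2.5 log₁₀(380) = −2.5 × 2.5798 = -6.449
Star A is brighter, so it has the smaller magnitude: the difference is negative.

M_A − M_B ≈ -6.45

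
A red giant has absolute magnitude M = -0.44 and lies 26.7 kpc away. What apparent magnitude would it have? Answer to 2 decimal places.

m ≈ 16.69

d = 26.7 kpc = 26700 pc
m = M + 5 log₁₀ d − 5 = -0.44 + 5·4.4265 − 5 = 16.693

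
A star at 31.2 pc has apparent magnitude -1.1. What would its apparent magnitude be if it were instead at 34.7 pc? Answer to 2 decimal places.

m ≈ -0.87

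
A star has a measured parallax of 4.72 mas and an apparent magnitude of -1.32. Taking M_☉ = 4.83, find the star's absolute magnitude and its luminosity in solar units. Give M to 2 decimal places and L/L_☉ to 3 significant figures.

d = 1/p = 1000/4.72 mas = 211.9 pc
M = m − 5 log₁₀ d + 5 = -1.32 − 5·2.3261 + 5 = -7.950
M − M_☉ = -7.950 − 4.83 = -12.780
L/L_☉ = 10^(−0.4 × -12.780) = 129500

M ≈ -7.95; L/L_☉ ≈ 129000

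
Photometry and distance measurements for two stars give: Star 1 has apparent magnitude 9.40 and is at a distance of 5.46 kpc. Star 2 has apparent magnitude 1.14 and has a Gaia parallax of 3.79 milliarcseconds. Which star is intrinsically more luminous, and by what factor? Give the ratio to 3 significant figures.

Star 2 is more luminous, by a factor of 4.70.

Star 1: d = 5.46 kpc = 5460 pc
Star 1: M = m − 5 log₁₀ d + 5 = 9.40 − 5·3.7372 + 5 = -4.286
Star 2: p = 3.79 mas = 3.79×10^-3″ → d = 1/p = 263.9 pc
Star 2: M = m − 5 log₁₀ d + 5 = 1.14 − 5·2.4214 + 5 = -5.967
ΔM = M_1 − M_2 = -4.286 − (-5.967) = 1.681; smaller M is more luminous → Star 2.
L ratio = 10^(0.4 |ΔM|) = 10^0.672 = 4.703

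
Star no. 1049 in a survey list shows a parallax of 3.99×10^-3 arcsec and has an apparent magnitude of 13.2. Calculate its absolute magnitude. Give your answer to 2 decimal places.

d = 1/p = 1/3.99×10^-3″ = 250.6 pc
5 log₁₀(d/10 pc) = 5 log₁₀(250.6) − 5 = 6.995
M = m − 5 log₁₀(d/10) = 13.2 − 6.995 = 6.205

M ≈ 6.20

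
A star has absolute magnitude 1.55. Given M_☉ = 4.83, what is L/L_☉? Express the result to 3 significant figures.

L/L_☉ ≈ 20.5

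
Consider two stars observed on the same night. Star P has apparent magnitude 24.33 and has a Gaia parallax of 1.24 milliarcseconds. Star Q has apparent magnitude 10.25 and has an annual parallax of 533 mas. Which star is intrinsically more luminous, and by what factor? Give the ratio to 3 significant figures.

Star P: p = 1.24 mas = 1.24×10^-3″ → d = 1/p = 806.5 pc
Star P: M = m − 5 log₁₀ d + 5 = 24.33 − 5·2.9066 + 5 = 14.797
Star Q: p = 533 mas = 0.533″ → d = 1/p = 1.876 pc
Star Q: M = m − 5 log₁₀ d + 5 = 10.25 − 5·0.2733 + 5 = 13.884
ΔM = M_P − M_Q = 14.797 − (13.884) = 0.913; smaller M is more luminous → Star Q.
L ratio = 10^(0.4 |ΔM|) = 10^0.365 = 2.319

Star Q is more luminous, by a factor of 2.32.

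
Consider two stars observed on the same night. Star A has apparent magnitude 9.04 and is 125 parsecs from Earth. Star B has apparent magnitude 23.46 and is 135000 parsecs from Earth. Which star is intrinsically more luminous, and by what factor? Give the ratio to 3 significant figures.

Star A: M = m − 5 log₁₀ d + 5 = 9.04 − 5·2.0969 + 5 = 3.555
Star B: M = m − 5 log₁₀ d + 5 = 23.46 − 5·5.1303 + 5 = 2.808
ΔM = M_A − M_B = 3.555 − (2.808) = 0.747; smaller M is more luminous → Star B.
L ratio = 10^(0.4 |ΔM|) = 10^0.299 = 1.990

Star B is more luminous, by a factor of 1.99.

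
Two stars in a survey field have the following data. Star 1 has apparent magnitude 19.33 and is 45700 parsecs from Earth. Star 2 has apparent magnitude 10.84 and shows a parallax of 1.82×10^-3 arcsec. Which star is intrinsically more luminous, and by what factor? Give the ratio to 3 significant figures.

Star 1: M = m − 5 log₁₀ d + 5 = 19.33 − 5·4.6599 + 5 = 1.030
Star 2: d = 1/p = 1/1.82×10^-3″ = 549.5 pc
Star 2: M = m − 5 log₁₀ d + 5 = 10.84 − 5·2.7399 + 5 = 2.140
ΔM = M_1 − M_2 = 1.030 − (2.140) = -1.110; smaller M is more luminous → Star 1.
L ratio = 10^(0.4 |ΔM|) = 10^0.444 = 2.780

Star 1 is more luminous, by a factor of 2.78.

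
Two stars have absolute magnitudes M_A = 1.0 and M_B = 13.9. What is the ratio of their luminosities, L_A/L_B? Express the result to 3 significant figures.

L_A/L_B ≈ 145000

ΔM = M_A − M_B = -12.9
L_A/L_B = 10^(−0.4 ΔM) = 10^5.160 = 144500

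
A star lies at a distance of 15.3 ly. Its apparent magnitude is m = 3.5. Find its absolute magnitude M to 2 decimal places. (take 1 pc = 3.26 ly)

M ≈ 5.14

d = 15.3 ly / 3.26 = 4.693 pc
5 log₁₀(d/10 pc) = 5 log₁₀(4.693) − 5 = -1.643
M = m − 5 log₁₀(d/10) = 3.5 + 1.643 = 5.143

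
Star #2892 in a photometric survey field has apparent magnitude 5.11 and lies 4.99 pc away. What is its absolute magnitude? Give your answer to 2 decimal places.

M ≈ 6.62

5 log₁₀(d/10 pc) = 5 log₁₀(4.990) − 5 = -1.509
M = m − 5 log₁₀(d/10) = 5.11 + 1.509 = 6.619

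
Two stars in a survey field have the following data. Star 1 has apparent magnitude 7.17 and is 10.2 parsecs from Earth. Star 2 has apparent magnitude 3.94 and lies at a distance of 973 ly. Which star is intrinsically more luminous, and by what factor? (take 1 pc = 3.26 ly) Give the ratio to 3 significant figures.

Star 1: M = m − 5 log₁₀ d + 5 = 7.17 − 5·1.0086 + 5 = 7.127
Star 2: d = 973 ly / 3.26 = 298.5 pc
Star 2: M = m − 5 log₁₀ d + 5 = 3.94 − 5·2.4749 + 5 = -3.434
ΔM = M_1 − M_2 = 7.127 − (-3.434) = 10.561; smaller M is more luminous → Star 2.
L ratio = 10^(0.4 |ΔM|) = 10^4.225 = 16770

Star 2 is more luminous, by a factor of 16800.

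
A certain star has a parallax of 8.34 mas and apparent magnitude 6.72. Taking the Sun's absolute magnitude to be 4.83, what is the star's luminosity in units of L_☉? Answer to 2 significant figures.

L/L_☉ ≈ 25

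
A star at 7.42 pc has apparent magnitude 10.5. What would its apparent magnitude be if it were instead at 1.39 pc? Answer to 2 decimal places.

m ≈ 6.86

Flux ∝ 1/d², so Δm = 5 log₁₀(d₂/d₁) = 5 log₁₀(1.39/7.42) = -3.637
m₂ = m₁ + Δm = 10.5 + (-3.637) = 6.863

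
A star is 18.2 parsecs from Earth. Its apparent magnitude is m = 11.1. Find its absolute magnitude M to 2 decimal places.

M ≈ 9.80

5 log₁₀(d/10 pc) = 5 log₁₀(18.20) − 5 = 1.300
M = m − 5 log₁₀(d/10) = 11.1 − 1.300 = 9.800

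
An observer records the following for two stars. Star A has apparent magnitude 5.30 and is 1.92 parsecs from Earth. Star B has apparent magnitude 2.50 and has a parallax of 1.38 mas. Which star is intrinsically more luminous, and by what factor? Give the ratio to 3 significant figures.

Star B is more luminous, by a factor of 1.88×10^6.

Star A: M = m − 5 log₁₀ d + 5 = 5.30 − 5·0.2833 + 5 = 8.883
Star B: p = 1.38 mas = 1.38×10^-3″ → d = 1/p = 724.6 pc
Star B: M = m − 5 log₁₀ d + 5 = 2.50 − 5·2.8601 + 5 = -6.801
ΔM = M_A − M_B = 8.883 − (-6.801) = 15.684; smaller M is more luminous → Star B.
L ratio = 10^(0.4 |ΔM|) = 10^6.274 = 1.878×10^6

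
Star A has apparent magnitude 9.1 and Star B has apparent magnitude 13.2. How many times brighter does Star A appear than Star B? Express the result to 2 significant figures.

Δm = 9.1 − (13.2) = -4.1
Flux ratio = 10^(−0.4 Δm) = 10^(−0.4 × -4.1) = 10^1.640 = 43.65

44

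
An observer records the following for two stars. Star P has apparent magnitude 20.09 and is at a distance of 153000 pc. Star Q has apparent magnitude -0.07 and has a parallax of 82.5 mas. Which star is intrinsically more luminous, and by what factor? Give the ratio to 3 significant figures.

Star P: M = m − 5 log₁₀ d + 5 = 20.09 − 5·5.1847 + 5 = -0.833
Star Q: p = 82.5 mas = 0.0825″ → d = 1/p = 12.12 pc
Star Q: M = m − 5 log₁₀ d + 5 = -0.07 − 5·1.0835 + 5 = -0.488
ΔM = M_P − M_Q = -0.833 − (-0.488) = -0.346; smaller M is more luminous → Star P.
L ratio = 10^(0.4 |ΔM|) = 10^0.138 = 1.375

Star P is more luminous, by a factor of 1.37.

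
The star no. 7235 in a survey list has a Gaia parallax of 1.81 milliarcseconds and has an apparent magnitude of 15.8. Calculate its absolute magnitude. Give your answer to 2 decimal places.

M ≈ 7.09

p = 1.81 mas = 1.81×10^-3″ → d = 1/p = 552.5 pc
5 log₁₀(d/10 pc) = 5 log₁₀(552.5) − 5 = 8.712
M = m − 5 log₁₀(d/10) = 15.8 − 8.712 = 7.088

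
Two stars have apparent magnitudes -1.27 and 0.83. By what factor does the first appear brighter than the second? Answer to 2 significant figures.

6.9

Magnitude difference = -2.10
Flux ratio = 10^(−0.4 Δm) = 10^(−0.4 × -2.10) = 10^0.840 = 6.918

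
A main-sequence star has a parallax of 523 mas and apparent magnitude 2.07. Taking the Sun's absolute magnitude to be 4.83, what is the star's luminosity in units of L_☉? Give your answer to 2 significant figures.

d = 1/p = 1000/523 mas = 1.912 pc
M = m − 5 log₁₀ d + 5 = 2.07 − 5·0.2815 + 5 = 5.663
M − M_☉ = 5.663 − 4.83 = 0.833
L/L_☉ = 10^(−0.4 × 0.833) = 0.4645

L/L_☉ ≈ 0.46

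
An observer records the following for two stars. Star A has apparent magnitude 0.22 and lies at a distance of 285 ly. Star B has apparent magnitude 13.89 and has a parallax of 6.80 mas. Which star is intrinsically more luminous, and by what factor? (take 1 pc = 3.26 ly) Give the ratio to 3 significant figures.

Star A is more luminous, by a factor of 104000.

Star A: d = 285 ly / 3.26 = 87.42 pc
Star A: M = m − 5 log₁₀ d + 5 = 0.22 − 5·1.9416 + 5 = -4.488
Star B: p = 6.80 mas = 6.80×10^-3″ → d = 1/p = 147.1 pc
Star B: M = m − 5 log₁₀ d + 5 = 13.89 − 5·2.1675 + 5 = 8.053
ΔM = M_A − M_B = -4.488 − (8.053) = -12.541; smaller M is more luminous → Star A.
L ratio = 10^(0.4 |ΔM|) = 10^5.016 = 103800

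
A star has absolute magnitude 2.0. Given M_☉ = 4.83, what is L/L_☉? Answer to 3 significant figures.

L/L_☉ ≈ 13.6

M − M_☉ = 2.0 − 4.83 = -2.830
L/L_☉ = 10^(−0.4 (M − M_☉)) = 10^1.132 = 13.55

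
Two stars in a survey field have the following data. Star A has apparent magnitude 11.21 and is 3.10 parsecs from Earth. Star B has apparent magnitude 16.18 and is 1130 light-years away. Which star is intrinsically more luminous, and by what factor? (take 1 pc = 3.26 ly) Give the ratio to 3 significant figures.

Star B is more luminous, by a factor of 129.

Star A: M = m − 5 log₁₀ d + 5 = 11.21 − 5·0.4914 + 5 = 13.753
Star B: d = 1130 ly / 3.26 = 346.6 pc
Star B: M = m − 5 log₁₀ d + 5 = 16.18 − 5·2.5399 + 5 = 8.481
ΔM = M_A − M_B = 13.753 − (8.481) = 5.272; smaller M is more luminous → Star B.
L ratio = 10^(0.4 |ΔM|) = 10^2.109 = 128.5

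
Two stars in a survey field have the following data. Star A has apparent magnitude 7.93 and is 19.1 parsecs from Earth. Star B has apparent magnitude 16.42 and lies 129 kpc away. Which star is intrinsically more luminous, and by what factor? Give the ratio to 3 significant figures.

Star B is more luminous, by a factor of 18300.

Star A: M = m − 5 log₁₀ d + 5 = 7.93 − 5·1.2810 + 5 = 6.525
Star B: d = 129 kpc = 129000 pc
Star B: M = m − 5 log₁₀ d + 5 = 16.42 − 5·5.1106 + 5 = -4.133
ΔM = M_A − M_B = 6.525 − (-4.133) = 10.658; smaller M is more luminous → Star B.
L ratio = 10^(0.4 |ΔM|) = 10^4.263 = 18330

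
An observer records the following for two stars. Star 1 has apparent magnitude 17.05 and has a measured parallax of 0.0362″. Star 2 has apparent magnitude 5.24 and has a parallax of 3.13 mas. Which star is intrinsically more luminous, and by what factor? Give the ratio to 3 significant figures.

Star 1: d = 1/p = 1/0.0362″ = 27.62 pc
Star 1: M = m − 5 log₁₀ d + 5 = 17.05 − 5·1.4413 + 5 = 14.844
Star 2: p = 3.13 mas = 3.13×10^-3″ → d = 1/p = 319.5 pc
Star 2: M = m − 5 log₁₀ d + 5 = 5.24 − 5·2.5045 + 5 = -2.282
ΔM = M_1 − M_2 = 14.844 − (-2.282) = 17.126; smaller M is more luminous → Star 2.
L ratio = 10^(0.4 |ΔM|) = 10^6.850 = 7.085×10^6

Star 2 is more luminous, by a factor of 7.08×10^6.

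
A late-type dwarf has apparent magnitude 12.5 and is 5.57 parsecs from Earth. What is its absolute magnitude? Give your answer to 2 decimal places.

5 log₁₀(d/10 pc) = 5 log₁₀(5.570) − 5 = -1.271
M = m − 5 log₁₀(d/10) = 12.5 + 1.271 = 13.771

M ≈ 13.77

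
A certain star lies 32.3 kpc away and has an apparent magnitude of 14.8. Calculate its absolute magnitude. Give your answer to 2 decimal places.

M ≈ -2.75

d = 32.3 kpc = 32300 pc
5 log₁₀(d/10 pc) = 5 log₁₀(32300) − 5 = 17.546
M = m − 5 log₁₀(d/10) = 14.8 − 17.546 = -2.746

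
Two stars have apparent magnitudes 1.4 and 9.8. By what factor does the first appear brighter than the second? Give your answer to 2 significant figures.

2300

Δm = 1.4 − (9.8) = -8.4
Flux ratio = 10^(−0.4 Δm) = 10^(−0.4 × -8.4) = 10^3.360 = 2291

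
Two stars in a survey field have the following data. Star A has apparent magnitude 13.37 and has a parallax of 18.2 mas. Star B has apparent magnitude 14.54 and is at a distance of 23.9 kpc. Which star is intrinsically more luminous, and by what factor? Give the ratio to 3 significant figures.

Star A: p = 18.2 mas = 0.0182″ → d = 1/p = 54.95 pc
Star A: M = m − 5 log₁₀ d + 5 = 13.37 − 5·1.7399 + 5 = 9.670
Star B: d = 23.9 kpc = 23900 pc
Star B: M = m − 5 log₁₀ d + 5 = 14.54 − 5·4.3784 + 5 = -2.352
ΔM = M_A − M_B = 9.670 − (-2.352) = 12.022; smaller M is more luminous → Star B.
L ratio = 10^(0.4 |ΔM|) = 10^4.809 = 64410

Star B is more luminous, by a factor of 64400.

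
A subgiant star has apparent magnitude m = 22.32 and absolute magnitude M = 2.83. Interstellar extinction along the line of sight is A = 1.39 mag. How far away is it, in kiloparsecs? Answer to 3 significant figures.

d ≈ 41.7 kpc

m − M = 5 log₁₀(d/10 pc) + A  ⇒  22.32 − (2.83) − 1.39 = 5 log₁₀(d/10)
18.100 = 5 log₁₀(d/10)
log₁₀ d = (m − M − A)/5 + 1 = 4.6200
d = 10^4.6200 = 41690 pc
= 41.69 kpc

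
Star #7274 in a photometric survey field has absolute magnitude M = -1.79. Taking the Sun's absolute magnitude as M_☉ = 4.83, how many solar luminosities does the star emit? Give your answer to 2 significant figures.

M − M_☉ = -1.79 − 4.83 = -6.620
L/L_☉ = 10^(−0.4 (M − M_☉)) = 10^2.648 = 444.6

L/L_☉ ≈ 440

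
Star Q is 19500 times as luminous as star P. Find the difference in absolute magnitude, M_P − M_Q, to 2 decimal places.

M_P − M_Q ≈ 10.73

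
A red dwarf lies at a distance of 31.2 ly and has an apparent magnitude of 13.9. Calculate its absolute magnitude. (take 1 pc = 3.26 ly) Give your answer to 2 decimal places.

d = 31.2 ly / 3.26 = 9.571 pc
5 log₁₀(d/10 pc) = 5 log₁₀(9.571) − 5 = -0.095
M = m − 5 log₁₀(d/10) = 13.9 + 0.095 = 13.995

M ≈ 14.00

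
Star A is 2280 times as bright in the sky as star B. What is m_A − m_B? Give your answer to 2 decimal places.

m_A − m_B ≈ -8.39

Pogson: Δm = −2.5 log₁₀(ratio) = −2.5 log₁₀(2280) = −2.5 × 3.3579 = -8.395
Star A is brighter, so it has the smaller magnitude: the difference is negative.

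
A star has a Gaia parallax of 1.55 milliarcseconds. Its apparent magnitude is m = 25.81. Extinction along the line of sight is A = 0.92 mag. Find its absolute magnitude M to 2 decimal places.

M ≈ 15.84

p = 1.55 mas = 1.55×10^-3″ → d = 1/p = 645.2 pc
5 log₁₀(d/10 pc) = 5 log₁₀(645.2) − 5 = 9.048
M = m − 5 log₁₀(d/10) − A = 25.81 − 9.048 − 0.92 = 15.842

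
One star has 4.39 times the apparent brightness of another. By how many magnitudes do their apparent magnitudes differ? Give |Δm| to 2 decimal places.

Pogson: Δm = −2.5 log₁₀(ratio) = −2.5 log₁₀(4.39) = −2.5 × 0.6425 = -1.606

|Δm| ≈ 1.61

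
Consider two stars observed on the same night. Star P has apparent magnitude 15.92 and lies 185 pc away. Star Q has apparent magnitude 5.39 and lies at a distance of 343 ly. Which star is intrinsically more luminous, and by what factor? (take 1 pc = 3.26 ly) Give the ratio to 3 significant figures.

Star P: M = m − 5 log₁₀ d + 5 = 15.92 − 5·2.2672 + 5 = 9.584
Star Q: d = 343 ly / 3.26 = 105.2 pc
Star Q: M = m − 5 log₁₀ d + 5 = 5.39 − 5·2.0221 + 5 = 0.280
ΔM = M_P − M_Q = 9.584 − (0.280) = 9.305; smaller M is more luminous → Star Q.
L ratio = 10^(0.4 |ΔM|) = 10^3.722 = 5270

Star Q is more luminous, by a factor of 5270.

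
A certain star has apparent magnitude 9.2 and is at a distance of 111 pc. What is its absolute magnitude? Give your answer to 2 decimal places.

5 log₁₀(d/10 pc) = 5 log₁₀(111.0) − 5 = 5.227
M = m − 5 log₁₀(d/10) = 9.2 − 5.227 = 3.973

M ≈ 3.97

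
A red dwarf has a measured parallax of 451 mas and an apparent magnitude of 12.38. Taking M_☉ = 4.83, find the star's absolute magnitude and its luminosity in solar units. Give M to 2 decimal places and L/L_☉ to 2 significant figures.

M ≈ 15.65; L/L_☉ ≈ 4.7×10^-5

d = 1/p = 1000/451 mas = 2.217 pc
M = m − 5 log₁₀ d + 5 = 12.38 − 5·0.3458 + 5 = 15.651
M − M_☉ = 15.651 − 4.83 = 10.821
L/L_☉ = 10^(−0.4 × 10.821) = 4.695×10^-5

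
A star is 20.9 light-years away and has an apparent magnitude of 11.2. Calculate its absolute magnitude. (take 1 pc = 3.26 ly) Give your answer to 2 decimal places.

d = 20.9 ly / 3.26 = 6.411 pc
5 log₁₀(d/10 pc) = 5 log₁₀(6.411) − 5 = -0.965
M = m − 5 log₁₀(d/10) = 11.2 + 0.965 = 12.165

M ≈ 12.17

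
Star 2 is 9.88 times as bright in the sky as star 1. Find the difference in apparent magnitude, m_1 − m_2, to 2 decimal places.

Pogson: Δm = −2.5 log₁₀(ratio) = −2.5 log₁₀(9.88) = −2.5 × 0.9948 = -2.487
Star 2 is brighter so has the smaller magnitude: m_1 − m_2 is positive.

m_1 − m_2 ≈ 2.49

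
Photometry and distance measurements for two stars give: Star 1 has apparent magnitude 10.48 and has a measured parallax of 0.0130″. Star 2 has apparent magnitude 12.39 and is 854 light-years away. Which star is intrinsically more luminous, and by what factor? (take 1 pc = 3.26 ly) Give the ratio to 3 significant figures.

Star 1: d = 1/p = 1/0.0130″ = 76.92 pc
Star 1: M = m − 5 log₁₀ d + 5 = 10.48 − 5·1.8861 + 5 = 6.050
Star 2: d = 854 ly / 3.26 = 262.0 pc
Star 2: M = m − 5 log₁₀ d + 5 = 12.39 − 5·2.4182 + 5 = 5.299
ΔM = M_1 − M_2 = 6.050 − (5.299) = 0.751; smaller M is more luminous → Star 2.
L ratio = 10^(0.4 |ΔM|) = 10^0.300 = 1.997

Star 2 is more luminous, by a factor of 2.00.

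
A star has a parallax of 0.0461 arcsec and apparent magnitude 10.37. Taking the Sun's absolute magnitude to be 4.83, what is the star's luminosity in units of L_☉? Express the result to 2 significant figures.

L/L_☉ ≈ 0.029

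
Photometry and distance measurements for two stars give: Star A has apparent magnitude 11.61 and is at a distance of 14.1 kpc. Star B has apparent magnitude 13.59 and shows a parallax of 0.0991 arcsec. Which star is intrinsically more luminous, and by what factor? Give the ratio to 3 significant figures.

Star A is more luminous, by a factor of 1.21×10^7.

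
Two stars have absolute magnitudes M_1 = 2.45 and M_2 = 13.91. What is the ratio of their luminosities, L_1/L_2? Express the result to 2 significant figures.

ΔM = M_1 − M_2 = -11.46
L_1/L_2 = 10^(−0.4 ΔM) = 10^4.584 = 38370

L_1/L_2 ≈ 38000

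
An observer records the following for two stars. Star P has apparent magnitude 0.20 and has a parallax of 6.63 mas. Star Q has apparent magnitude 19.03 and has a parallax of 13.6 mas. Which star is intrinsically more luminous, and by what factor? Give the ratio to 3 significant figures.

Star P is more luminous, by a factor of 1.43×10^8.

Star P: p = 6.63 mas = 6.63×10^-3″ → d = 1/p = 150.8 pc
Star P: M = m − 5 log₁₀ d + 5 = 0.20 − 5·2.1785 + 5 = -5.692
Star Q: p = 13.6 mas = 0.0136″ → d = 1/p = 73.53 pc
Star Q: M = m − 5 log₁₀ d + 5 = 19.03 − 5·1.8665 + 5 = 14.698
ΔM = M_P − M_Q = -5.692 − (14.698) = -20.390; smaller M is more luminous → Star P.
L ratio = 10^(0.4 |ΔM|) = 10^8.156 = 1.432×10^8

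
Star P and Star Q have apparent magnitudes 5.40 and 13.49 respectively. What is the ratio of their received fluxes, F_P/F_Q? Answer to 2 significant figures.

F_P/F_Q ≈ 1700

Magnitude difference = -8.09
Flux ratio = 10^(−0.4 Δm) = 10^(−0.4 × -8.09) = 10^3.236 = 1722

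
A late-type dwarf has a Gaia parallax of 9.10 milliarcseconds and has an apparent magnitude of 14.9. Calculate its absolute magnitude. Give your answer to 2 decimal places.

p = 9.10 mas = 9.10×10^-3″ → d = 1/p = 109.9 pc
5 log₁₀(d/10 pc) = 5 log₁₀(109.9) − 5 = 5.205
M = m − 5 log₁₀(d/10) = 14.9 − 5.205 = 9.695

M ≈ 9.70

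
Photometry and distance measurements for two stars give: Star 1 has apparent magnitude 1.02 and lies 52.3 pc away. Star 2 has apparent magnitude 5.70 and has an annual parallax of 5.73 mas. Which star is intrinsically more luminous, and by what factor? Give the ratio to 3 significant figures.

Star 1 is more luminous, by a factor of 6.69.

Star 1: M = m − 5 log₁₀ d + 5 = 1.02 − 5·1.7185 + 5 = -2.573
Star 2: p = 5.73 mas = 5.73×10^-3″ → d = 1/p = 174.5 pc
Star 2: M = m − 5 log₁₀ d + 5 = 5.70 − 5·2.2418 + 5 = -0.509
ΔM = M_1 − M_2 = -2.573 − (-0.509) = -2.063; smaller M is more luminous → Star 1.
L ratio = 10^(0.4 |ΔM|) = 10^0.825 = 6.688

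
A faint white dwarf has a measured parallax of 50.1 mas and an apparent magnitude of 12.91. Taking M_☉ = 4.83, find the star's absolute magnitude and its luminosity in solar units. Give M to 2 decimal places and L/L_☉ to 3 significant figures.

d = 1/p = 1000/50.1 mas = 19.96 pc
M = m − 5 log₁₀ d + 5 = 12.91 − 5·1.3002 + 5 = 11.409
M − M_☉ = 11.409 − 4.83 = 6.579
L/L_☉ = 10^(−0.4 × 6.579) = 2.335×10^-3

M ≈ 11.41; L/L_☉ ≈ 2.34×10^-3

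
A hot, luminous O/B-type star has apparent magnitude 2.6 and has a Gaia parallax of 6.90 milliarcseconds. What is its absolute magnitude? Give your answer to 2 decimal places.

p = 6.90 mas = 6.90×10^-3″ → d = 1/p = 144.9 pc
5 log₁₀(d/10 pc) = 5 log₁₀(144.9) − 5 = 5.806
M = m − 5 log₁₀(d/10) = 2.6 − 5.806 = -3.206

M ≈ -3.21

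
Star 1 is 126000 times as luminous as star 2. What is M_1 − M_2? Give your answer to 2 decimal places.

M_1 − M_2 ≈ -12.75

Pogson: ΔM = −2.5 log₁₀(ratio) = −2.5 log₁₀(126000) = −2.5 × 5.1004 = -12.751
Star 1 is brighter, so it has the smaller magnitude: the difference is negative.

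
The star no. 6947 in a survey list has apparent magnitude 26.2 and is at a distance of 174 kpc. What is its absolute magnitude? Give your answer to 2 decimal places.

M ≈ 5.00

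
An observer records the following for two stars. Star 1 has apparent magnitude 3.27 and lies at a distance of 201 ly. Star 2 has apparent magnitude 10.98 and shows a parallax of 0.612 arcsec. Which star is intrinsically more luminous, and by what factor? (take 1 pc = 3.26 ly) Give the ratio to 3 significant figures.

Star 1 is more luminous, by a factor of 1.73×10^6.

Star 1: d = 201 ly / 3.26 = 61.66 pc
Star 1: M = m − 5 log₁₀ d + 5 = 3.27 − 5·1.7900 + 5 = -0.680
Star 2: d = 1/p = 1/0.612″ = 1.634 pc
Star 2: M = m − 5 log₁₀ d + 5 = 10.98 − 5·0.2132 + 5 = 14.914
ΔM = M_1 − M_2 = -0.680 − (14.914) = -15.594; smaller M is more luminous → Star 1.
L ratio = 10^(0.4 |ΔM|) = 10^6.237 = 1.728×10^6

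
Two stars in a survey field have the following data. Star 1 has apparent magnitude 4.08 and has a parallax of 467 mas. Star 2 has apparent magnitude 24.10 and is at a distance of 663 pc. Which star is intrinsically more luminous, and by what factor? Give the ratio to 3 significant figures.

Star 1 is more luminous, by a factor of 1060.

Star 1: p = 467 mas = 0.467″ → d = 1/p = 2.141 pc
Star 1: M = m − 5 log₁₀ d + 5 = 4.08 − 5·0.3307 + 5 = 7.427
Star 2: M = m − 5 log₁₀ d + 5 = 24.10 − 5·2.8215 + 5 = 14.992
ΔM = M_1 − M_2 = 7.427 − (14.992) = -7.566; smaller M is more luminous → Star 1.
L ratio = 10^(0.4 |ΔM|) = 10^3.026 = 1063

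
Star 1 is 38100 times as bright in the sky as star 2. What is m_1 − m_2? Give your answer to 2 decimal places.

Pogson: Δm = −2.5 log₁₀(ratio) = −2.5 log₁₀(38100) = −2.5 × 4.5809 = -11.452
Star 1 is brighter, so it has the smaller magnitude: the difference is negative.

m_1 − m_2 ≈ -11.45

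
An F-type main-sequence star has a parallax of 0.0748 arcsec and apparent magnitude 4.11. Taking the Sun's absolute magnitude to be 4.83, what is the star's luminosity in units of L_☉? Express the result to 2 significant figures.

L/L_☉ ≈ 3.5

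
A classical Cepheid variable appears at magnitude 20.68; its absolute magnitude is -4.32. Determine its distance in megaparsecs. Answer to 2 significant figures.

d ≈ 1.0 Mpc

Distance modulus: m − M = 20.68 − (-4.32) = 25.000
m − M = 5 log₁₀ d − 5
log₁₀ d = (m − M)/5 + 1 = 6.0000
d = 10^6.0000 = 1.000×10^6 pc
= 1.000 Mpc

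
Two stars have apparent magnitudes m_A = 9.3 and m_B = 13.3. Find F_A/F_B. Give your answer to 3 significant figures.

Δm = 9.3 − (13.3) = -4.0
Flux ratio = 10^(−0.4 Δm) = 10^(−0.4 × -4.0) = 10^1.600 = 39.81

F_A/F_B ≈ 39.8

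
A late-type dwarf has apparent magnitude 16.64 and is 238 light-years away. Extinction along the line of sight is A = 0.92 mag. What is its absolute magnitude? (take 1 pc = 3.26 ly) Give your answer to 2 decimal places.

d = 238 ly / 3.26 = 73.01 pc
5 log₁₀(d/10 pc) = 5 log₁₀(73.01) − 5 = 4.317
M = m − 5 log₁₀(d/10) − A = 16.64 − 4.317 − 0.92 = 11.403

M ≈ 11.40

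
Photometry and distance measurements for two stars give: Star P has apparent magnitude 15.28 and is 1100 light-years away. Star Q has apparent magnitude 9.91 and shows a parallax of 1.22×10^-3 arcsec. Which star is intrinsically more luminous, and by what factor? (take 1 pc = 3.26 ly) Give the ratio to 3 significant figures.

Star P: d = 1100 ly / 3.26 = 337.4 pc
Star P: M = m − 5 log₁₀ d + 5 = 15.28 − 5·2.5282 + 5 = 7.639
Star Q: d = 1/p = 1/1.22×10^-3″ = 819.7 pc
Star Q: M = m − 5 log₁₀ d + 5 = 9.91 − 5·2.9136 + 5 = 0.342
ΔM = M_P − M_Q = 7.639 − (0.342) = 7.297; smaller M is more luminous → Star Q.
L ratio = 10^(0.4 |ΔM|) = 10^2.919 = 829.7

Star Q is more luminous, by a factor of 830.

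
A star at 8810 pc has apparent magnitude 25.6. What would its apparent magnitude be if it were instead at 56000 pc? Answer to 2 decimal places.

m ≈ 29.62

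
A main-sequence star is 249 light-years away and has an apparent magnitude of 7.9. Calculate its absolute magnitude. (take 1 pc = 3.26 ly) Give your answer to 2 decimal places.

d = 249 ly / 3.26 = 76.38 pc
5 log₁₀(d/10 pc) = 5 log₁₀(76.38) − 5 = 4.415
M = m − 5 log₁₀(d/10) = 7.9 − 4.415 = 3.485

M ≈ 3.49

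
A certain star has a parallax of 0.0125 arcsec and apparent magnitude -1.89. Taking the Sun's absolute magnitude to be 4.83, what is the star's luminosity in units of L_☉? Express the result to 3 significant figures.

L/L_☉ ≈ 31200

d = 1/p = 1/0.0125″ = 80.00 pc
M = m − 5 log₁₀ d + 5 = -1.89 − 5·1.9031 + 5 = -6.405
M − M_☉ = -6.405 − 4.83 = -11.235
L/L_☉ = 10^(−0.4 × -11.235) = 31200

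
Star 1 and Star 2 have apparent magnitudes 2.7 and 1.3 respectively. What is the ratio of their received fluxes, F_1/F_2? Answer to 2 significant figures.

F_1/F_2 ≈ 0.28

Magnitude difference = 1.4
Flux ratio = 10^(−0.4 Δm) = 10^(−0.4 × 1.4) = 10^-0.560 = 0.2754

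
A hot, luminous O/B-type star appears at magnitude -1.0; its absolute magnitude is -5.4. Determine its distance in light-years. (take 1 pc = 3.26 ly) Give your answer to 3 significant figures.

d ≈ 247 ly

μ = m − M = 4.400
m − M = 5 log₁₀ d − 5
log₁₀ d = (m − M)/5 + 1 = 1.8800
d = 10^1.8800 = 75.86 pc
= 247.3 ly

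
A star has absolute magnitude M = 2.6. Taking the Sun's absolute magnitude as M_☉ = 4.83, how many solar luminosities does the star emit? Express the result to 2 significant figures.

M − M_☉ = 2.6 − 4.83 = -2.230
L/L_☉ = 10^(−0.4 (M − M_☉)) = 10^0.892 = 7.798

L/L_☉ ≈ 7.8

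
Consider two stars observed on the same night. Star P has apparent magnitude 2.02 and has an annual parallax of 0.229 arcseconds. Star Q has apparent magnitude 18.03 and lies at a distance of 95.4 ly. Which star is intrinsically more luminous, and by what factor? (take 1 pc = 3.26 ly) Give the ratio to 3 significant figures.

Star P: d = 1/p = 1/0.229″ = 4.367 pc
Star P: M = m − 5 log₁₀ d + 5 = 2.02 − 5·0.6402 + 5 = 3.819
Star Q: d = 95.4 ly / 3.26 = 29.26 pc
Star Q: M = m − 5 log₁₀ d + 5 = 18.03 − 5·1.4663 + 5 = 15.698
ΔM = M_P − M_Q = 3.819 − (15.698) = -11.879; smaller M is more luminous → Star P.
L ratio = 10^(0.4 |ΔM|) = 10^4.752 = 56450

Star P is more luminous, by a factor of 56500.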